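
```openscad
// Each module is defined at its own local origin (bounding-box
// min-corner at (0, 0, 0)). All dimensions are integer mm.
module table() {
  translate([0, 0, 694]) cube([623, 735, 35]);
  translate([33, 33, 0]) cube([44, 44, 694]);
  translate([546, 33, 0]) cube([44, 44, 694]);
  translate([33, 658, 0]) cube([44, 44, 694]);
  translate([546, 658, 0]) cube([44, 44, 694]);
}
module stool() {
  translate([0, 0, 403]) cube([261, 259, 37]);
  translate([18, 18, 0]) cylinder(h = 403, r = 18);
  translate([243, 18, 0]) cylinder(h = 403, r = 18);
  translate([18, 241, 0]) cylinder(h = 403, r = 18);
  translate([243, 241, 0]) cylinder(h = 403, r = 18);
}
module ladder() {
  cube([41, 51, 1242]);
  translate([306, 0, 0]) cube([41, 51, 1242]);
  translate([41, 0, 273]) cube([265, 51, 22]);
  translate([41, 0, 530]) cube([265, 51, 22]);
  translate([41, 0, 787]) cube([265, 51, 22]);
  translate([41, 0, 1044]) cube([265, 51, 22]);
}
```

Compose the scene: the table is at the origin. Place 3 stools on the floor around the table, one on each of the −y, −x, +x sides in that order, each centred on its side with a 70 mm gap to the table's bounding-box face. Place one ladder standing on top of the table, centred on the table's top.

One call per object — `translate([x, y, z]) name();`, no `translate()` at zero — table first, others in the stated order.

table();
translate([181, -329, 0]) stool();
translate([-331, 238, 0]) stool();
translate([693, 238, 0]) stool();
translate([138, 342, 729]) ladder();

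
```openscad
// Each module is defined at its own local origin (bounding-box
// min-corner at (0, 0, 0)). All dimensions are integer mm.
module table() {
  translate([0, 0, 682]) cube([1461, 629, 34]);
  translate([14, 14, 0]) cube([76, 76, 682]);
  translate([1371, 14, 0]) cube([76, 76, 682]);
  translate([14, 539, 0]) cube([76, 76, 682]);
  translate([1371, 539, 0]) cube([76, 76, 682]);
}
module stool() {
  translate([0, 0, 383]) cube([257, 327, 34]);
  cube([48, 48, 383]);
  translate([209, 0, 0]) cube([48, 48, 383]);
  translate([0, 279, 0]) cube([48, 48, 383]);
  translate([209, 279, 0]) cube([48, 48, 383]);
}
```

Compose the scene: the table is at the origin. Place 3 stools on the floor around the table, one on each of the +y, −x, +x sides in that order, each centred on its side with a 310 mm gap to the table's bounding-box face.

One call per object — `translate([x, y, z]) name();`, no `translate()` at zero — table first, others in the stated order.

table();
translate([602, 939, 0]) stool();
translate([-567, 151, 0]) stool();
translate([1771, 151, 0]) stool();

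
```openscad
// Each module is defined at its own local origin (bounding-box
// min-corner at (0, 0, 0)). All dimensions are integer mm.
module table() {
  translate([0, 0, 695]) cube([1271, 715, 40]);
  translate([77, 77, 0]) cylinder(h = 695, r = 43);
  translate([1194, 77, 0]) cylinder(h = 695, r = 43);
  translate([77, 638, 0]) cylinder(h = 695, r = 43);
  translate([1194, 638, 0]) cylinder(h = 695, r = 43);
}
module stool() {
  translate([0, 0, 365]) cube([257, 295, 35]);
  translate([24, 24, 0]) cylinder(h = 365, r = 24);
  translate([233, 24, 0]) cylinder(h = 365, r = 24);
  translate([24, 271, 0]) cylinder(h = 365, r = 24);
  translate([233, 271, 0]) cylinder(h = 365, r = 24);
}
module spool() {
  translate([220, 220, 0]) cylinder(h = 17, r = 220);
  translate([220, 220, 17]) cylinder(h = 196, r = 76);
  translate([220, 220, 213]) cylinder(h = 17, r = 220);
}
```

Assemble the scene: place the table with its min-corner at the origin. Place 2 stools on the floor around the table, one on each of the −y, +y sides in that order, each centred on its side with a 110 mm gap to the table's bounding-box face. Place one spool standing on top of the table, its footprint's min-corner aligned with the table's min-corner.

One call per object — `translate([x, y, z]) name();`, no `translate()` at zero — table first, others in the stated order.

table();
translate([507, -405, 0]) stool();
translate([507, 825, 0]) stool();
translate([0, 0, 735]) spool();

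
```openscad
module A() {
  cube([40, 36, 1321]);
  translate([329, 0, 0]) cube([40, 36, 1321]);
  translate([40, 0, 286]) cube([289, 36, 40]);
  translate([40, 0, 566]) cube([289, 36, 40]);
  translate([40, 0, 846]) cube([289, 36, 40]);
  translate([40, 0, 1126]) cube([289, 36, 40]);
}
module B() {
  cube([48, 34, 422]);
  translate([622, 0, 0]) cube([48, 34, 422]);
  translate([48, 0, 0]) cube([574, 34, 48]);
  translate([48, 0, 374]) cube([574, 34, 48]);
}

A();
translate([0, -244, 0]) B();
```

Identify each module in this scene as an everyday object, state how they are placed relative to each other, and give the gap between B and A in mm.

The picture frame's nearest face is 210 mm from the ladder's −y face.

A is a ladder. B is a picture frame. The picture frame is on the floor beside the ladder on its −y side. The gap between the picture frame and the ladder is 210 mm.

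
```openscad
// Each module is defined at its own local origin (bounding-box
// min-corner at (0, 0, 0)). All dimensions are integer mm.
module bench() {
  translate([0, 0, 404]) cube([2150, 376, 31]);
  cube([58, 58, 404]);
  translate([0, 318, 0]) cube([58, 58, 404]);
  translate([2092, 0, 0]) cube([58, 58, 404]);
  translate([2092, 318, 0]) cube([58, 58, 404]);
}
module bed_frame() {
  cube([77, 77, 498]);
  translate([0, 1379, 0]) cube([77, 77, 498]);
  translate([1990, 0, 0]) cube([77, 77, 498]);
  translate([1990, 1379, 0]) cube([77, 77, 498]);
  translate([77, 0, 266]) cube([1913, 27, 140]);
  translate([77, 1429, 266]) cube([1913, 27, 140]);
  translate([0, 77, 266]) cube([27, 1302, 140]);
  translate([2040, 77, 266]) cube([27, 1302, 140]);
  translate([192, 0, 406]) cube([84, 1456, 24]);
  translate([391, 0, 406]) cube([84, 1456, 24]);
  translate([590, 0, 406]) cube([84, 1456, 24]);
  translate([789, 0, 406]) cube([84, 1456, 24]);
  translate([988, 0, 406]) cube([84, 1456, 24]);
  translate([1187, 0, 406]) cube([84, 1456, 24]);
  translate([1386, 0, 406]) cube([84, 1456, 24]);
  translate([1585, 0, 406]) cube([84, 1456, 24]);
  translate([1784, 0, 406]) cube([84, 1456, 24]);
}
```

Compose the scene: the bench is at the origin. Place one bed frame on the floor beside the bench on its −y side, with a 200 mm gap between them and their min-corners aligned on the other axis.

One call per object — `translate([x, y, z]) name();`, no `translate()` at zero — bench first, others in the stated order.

bench();
translate([0, -1656, 0]) bed_frame();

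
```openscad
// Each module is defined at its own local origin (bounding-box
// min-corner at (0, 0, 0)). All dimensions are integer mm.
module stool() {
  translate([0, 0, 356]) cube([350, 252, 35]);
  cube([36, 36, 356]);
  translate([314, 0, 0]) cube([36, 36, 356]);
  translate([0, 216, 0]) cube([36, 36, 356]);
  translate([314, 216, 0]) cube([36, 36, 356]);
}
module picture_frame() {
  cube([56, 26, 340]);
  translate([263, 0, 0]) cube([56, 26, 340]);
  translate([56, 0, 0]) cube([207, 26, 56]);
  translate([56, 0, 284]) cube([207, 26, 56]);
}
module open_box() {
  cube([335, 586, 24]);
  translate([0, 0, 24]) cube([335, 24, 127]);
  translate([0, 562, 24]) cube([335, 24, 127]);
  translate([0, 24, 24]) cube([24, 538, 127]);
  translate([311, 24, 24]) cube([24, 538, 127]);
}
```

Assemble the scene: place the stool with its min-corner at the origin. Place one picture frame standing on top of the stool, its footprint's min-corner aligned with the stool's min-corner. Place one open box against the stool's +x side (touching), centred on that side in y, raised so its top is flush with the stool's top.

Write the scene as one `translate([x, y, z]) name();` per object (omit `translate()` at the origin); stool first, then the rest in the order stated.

stool();
translate([0, 0, 391]) picture_frame();
translate([350, -167, 240]) open_box();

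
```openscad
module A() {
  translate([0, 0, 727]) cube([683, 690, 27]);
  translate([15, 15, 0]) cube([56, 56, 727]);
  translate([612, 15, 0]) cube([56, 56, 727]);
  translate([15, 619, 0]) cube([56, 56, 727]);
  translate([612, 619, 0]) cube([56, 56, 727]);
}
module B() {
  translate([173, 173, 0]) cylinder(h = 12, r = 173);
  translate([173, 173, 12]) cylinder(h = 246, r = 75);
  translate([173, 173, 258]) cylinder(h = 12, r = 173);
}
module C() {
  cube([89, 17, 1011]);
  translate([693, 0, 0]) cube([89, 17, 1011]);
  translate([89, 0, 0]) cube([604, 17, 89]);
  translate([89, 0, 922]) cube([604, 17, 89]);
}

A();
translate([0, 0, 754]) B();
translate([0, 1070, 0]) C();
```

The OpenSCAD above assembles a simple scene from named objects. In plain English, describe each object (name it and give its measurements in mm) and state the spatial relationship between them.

A is a table with a 683×690 mm rectangular top, 27 mm thick, top surface at z = 754 mm, supported by four 56×56 mm square legs, each inset 15 mm from the nearest pair of top edges, running from the floor.

B is a spool: two coaxial disc flanges of radius 173 mm and thickness 12 mm, joined by a core cylinder of radius 75 mm and height 246 mm. The lower flange rests on z = 0 and the three cylinders share a vertical axis.

C is a picture frame with a 604×833 mm rectangular opening (x by z) and a uniform 89 mm border on every side. Frame depth is 17 mm along y. It is built from two vertical stiles running the full outside height and two horizontal rails spanning the gap between the stiles.

The spool is on top of the table. The picture frame is on the floor beside the table on its +y side.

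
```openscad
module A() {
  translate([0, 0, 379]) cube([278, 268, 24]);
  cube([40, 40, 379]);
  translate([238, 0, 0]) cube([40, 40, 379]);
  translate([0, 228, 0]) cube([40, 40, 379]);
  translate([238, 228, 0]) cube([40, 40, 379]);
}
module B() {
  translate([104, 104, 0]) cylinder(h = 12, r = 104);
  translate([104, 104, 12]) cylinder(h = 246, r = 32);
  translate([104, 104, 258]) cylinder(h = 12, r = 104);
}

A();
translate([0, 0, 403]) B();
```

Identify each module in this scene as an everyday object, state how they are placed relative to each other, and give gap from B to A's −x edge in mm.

The spool's min-x is at 0; the stool's min-x is 0; gap = 0 mm.

A is a stool. B is a spool. The spool is on top of the stool. The gap from the spool to the stool's −x edge is 0 mm.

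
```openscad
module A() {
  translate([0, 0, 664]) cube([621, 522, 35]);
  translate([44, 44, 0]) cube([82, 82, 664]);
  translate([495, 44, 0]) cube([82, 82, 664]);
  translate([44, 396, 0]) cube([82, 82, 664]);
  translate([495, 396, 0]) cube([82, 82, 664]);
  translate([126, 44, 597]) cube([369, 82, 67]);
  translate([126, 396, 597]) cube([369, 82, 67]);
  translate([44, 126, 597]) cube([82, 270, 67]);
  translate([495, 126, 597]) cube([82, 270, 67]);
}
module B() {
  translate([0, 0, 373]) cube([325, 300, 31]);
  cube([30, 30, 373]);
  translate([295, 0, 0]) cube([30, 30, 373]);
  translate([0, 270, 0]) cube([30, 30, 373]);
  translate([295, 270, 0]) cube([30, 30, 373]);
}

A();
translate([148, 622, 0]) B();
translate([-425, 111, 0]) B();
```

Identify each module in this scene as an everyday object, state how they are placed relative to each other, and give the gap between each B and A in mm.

Each stool's nearest face is 100 mm from the table's bounding box.

A is a table. B is a stool. Two stools sit around the table at the +y, −x sides. The gap between each stool and the table is 100 mm.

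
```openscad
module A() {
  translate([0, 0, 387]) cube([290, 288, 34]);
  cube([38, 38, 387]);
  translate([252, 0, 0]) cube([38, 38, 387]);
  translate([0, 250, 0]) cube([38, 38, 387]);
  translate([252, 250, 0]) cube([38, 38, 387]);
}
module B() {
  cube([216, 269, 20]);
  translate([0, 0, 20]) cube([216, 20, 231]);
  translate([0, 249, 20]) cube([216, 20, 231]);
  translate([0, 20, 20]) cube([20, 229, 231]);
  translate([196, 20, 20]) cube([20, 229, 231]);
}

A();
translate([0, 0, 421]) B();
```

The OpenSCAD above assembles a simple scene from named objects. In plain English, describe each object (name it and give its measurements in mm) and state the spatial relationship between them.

A is a simple wooden stool: a rectangular seat 290 mm (x) by 288 mm (y), 34 mm thick, top face at z = 421 mm, on four square legs, each 38×38 mm in cross-section. The legs rest on z = 0, each flush with a corner of the seat.

B is an open-topped rectangular box: outside dimensions 216×269×251 mm, with a uniform wall and base thickness of 20 mm. The base is a full 216×269 slab on the floor; four walls sit on top of the base. The front and back walls (the −y and +y sides) span the full width; the two side walls fit between them.

The open box is on top of the stool.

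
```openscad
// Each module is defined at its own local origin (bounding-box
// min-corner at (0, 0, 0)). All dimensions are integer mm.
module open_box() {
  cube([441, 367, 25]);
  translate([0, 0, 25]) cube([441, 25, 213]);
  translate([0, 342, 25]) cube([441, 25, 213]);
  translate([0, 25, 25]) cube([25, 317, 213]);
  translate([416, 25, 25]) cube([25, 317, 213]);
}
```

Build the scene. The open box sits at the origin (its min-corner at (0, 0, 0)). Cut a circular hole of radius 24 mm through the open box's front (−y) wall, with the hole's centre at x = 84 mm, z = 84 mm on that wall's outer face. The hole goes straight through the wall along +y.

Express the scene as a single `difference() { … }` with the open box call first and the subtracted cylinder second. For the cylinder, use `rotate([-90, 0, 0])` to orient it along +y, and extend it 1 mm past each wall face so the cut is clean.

difference() {
  open_box();
  translate([84, -1, 84]) rotate([-90, 0, 0]) cylinder(h = 27, r = 24);
}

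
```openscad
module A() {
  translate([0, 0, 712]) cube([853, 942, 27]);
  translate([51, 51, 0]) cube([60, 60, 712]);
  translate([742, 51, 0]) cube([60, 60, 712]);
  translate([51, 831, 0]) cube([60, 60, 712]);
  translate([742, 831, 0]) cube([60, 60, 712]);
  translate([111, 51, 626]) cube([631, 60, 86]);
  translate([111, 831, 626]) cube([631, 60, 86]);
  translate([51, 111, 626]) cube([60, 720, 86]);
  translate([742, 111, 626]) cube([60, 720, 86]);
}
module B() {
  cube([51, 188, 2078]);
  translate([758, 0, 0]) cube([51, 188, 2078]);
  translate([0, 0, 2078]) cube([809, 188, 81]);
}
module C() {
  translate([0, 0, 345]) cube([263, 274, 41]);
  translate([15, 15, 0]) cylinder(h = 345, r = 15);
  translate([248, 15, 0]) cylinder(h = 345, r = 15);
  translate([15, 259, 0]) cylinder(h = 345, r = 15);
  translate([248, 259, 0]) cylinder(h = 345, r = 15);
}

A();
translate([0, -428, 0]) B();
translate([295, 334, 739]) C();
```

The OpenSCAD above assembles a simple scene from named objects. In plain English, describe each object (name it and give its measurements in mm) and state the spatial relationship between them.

A is a rectangular dining table. The top is 853×942×27 mm with its upper surface at z = 739 mm. It stands on four 60×60 mm square legs, each inset 51 mm from the nearest pair of top edges, running from the floor to the underside of the top. Four apron rails, 60 mm thick and 86 mm tall, run between adjacent legs with their top edges flush with the underside of the top and their outer faces flush with the legs' outer faces.

B is a rectangular door frame: two vertical jambs of 51×188 mm section, 2078 mm tall, with a clear opening 707 mm wide between their inner faces. A header 81 mm tall and 188 mm deep lies on top of the jambs and spans the full outside width.

C is a four-legged stool. The seat is 263×274 mm, 41 mm thick, top at z = 386 mm. It stands on four round legs, each 30 mm in diameter, from z = 0 to the seat underside, each leg's axis is inset half a diameter from the nearest pair of seat edges (so the leg's bounding box is flush with the corner).

The door frame is on the floor beside the table on its −y side. The stool is on top of the table, centred.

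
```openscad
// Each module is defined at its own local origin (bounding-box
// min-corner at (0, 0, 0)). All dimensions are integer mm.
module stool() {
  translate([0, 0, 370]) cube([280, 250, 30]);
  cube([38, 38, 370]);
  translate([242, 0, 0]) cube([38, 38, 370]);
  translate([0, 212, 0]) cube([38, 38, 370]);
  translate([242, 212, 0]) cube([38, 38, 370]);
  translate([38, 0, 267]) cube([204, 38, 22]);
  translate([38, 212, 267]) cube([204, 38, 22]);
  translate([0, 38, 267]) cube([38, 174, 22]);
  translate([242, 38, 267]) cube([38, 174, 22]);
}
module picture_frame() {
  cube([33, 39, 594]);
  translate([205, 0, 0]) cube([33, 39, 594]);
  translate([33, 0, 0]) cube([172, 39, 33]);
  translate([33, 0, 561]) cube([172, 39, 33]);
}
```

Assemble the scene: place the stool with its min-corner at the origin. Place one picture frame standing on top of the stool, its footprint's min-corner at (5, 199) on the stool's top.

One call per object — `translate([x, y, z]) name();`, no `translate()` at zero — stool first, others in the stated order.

stool();
translate([5, 199, 400]) picture_frame();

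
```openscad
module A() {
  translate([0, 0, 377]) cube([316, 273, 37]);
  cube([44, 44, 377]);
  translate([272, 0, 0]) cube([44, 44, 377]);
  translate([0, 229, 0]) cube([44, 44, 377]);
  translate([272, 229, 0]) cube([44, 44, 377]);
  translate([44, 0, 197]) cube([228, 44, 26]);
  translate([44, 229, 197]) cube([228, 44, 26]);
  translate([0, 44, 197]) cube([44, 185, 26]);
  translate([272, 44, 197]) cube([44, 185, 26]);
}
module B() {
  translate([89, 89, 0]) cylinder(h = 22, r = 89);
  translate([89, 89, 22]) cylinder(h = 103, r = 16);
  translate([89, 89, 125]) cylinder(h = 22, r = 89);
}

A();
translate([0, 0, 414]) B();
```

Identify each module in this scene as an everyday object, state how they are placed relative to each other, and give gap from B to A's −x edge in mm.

A is a stool. B is a spool. The spool is on top of the stool. The gap from the spool to the stool's −x edge is 0 mm.

The spool's min-x is at 0; the stool's min-x is 0; gap = 0 mm.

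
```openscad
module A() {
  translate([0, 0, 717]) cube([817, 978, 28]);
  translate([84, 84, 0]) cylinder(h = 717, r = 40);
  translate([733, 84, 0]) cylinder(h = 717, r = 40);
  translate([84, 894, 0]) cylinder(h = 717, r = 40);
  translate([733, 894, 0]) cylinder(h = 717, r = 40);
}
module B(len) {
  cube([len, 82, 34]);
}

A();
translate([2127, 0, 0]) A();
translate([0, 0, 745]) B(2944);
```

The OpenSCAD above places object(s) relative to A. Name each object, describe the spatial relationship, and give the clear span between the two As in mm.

Second table starts at x = 2127; first ends at x = 817; clear span = 2127 − 817 = 1310 mm.

A is a table. B is a beam. A beam spans the tops of two tables. The clear span between the two tables is 1310 mm.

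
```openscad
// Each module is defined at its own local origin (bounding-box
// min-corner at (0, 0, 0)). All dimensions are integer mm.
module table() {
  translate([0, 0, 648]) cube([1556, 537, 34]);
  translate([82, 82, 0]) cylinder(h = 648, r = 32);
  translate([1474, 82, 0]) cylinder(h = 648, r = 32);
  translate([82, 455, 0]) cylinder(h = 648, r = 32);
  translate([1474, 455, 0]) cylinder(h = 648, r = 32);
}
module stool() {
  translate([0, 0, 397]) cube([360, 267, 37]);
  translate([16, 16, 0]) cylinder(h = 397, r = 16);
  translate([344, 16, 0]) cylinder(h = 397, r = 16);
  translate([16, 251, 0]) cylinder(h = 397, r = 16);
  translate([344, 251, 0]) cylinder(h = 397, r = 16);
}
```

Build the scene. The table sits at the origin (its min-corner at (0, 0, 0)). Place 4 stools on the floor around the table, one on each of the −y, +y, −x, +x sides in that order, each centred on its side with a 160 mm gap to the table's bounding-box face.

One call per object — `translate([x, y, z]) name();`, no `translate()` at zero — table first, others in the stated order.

table();
translate([598, -427, 0]) stool();
translate([598, 697, 0]) stool();
translate([-520, 135, 0]) stool();
translate([1716, 135, 0]) stool();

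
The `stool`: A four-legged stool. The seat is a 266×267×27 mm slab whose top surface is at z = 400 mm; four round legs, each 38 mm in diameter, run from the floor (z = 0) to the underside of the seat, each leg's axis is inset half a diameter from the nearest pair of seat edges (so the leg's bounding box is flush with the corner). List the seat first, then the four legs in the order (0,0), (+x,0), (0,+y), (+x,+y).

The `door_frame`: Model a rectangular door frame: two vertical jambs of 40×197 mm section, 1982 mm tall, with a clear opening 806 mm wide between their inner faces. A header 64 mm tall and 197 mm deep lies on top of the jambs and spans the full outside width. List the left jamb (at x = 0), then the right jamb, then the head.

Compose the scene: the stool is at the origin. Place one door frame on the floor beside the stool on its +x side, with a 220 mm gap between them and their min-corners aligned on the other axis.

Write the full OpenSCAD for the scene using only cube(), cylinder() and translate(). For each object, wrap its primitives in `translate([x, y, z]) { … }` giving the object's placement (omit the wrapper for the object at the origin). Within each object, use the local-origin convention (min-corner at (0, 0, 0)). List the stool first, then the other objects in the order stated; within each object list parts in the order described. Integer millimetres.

translate([0, 0, 373]) cube([266, 267, 27]);
translate([19, 19, 0]) cylinder(h = 373, r = 19);
translate([247, 19, 0]) cylinder(h = 373, r = 19);
translate([19, 248, 0]) cylinder(h = 373, r = 19);
translate([247, 248, 0]) cylinder(h = 373, r = 19);
translate([486, 0, 0]) {
  cube([40, 197, 1982]);
  translate([846, 0, 0]) cube([40, 197, 1982]);
  translate([0, 0, 1982]) cube([886, 197, 64]);
}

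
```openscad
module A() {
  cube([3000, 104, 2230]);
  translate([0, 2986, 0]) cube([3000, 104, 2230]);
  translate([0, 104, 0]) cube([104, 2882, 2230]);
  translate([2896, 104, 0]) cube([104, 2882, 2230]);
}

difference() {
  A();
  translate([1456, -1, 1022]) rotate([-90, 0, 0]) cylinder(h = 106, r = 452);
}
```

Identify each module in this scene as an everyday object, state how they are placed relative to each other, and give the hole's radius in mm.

The subtracted cylinder has r = 452 mm.

A is a house frame. The house frame has a circular hole through its front wall. The hole's radius is 452 mm.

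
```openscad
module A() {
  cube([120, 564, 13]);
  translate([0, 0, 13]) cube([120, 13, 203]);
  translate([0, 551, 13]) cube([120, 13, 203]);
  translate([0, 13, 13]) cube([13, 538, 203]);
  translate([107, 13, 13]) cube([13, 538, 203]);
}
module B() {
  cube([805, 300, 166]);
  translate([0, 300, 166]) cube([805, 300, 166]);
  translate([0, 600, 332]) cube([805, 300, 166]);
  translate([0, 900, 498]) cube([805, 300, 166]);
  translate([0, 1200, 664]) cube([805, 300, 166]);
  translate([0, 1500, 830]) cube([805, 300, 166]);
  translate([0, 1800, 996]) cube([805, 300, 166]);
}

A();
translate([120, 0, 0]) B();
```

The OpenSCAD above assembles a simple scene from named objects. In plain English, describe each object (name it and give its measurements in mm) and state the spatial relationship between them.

A is an open-topped rectangular box: outside dimensions 120×564×216 mm, with a uniform wall and base thickness of 13 mm. The base is a full 120×564 slab on the floor; four walls sit on top of the base. The front and back walls (the −y and +y sides) span the full width; the two side walls fit between them.

B is a run of 7 identical solid stair steps. Each tread is 805×300 mm and each step block is 166 mm high. Step 1 rests on the floor; step k is offset from step 1 by (k−1)×300 mm in y and (k−1)×166 mm in z.

The staircase is against the open box's +x side, with their −y faces flush.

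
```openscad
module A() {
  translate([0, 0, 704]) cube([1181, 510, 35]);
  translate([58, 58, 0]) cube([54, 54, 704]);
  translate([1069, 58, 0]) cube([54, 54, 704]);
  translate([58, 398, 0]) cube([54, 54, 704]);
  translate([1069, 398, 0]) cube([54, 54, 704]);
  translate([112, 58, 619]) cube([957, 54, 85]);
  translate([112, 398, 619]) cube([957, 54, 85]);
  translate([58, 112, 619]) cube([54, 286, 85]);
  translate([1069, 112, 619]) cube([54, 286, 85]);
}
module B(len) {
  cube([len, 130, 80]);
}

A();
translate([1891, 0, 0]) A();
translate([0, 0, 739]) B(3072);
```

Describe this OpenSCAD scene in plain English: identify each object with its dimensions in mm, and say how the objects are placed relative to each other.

A is a table: top 1181 mm (x) × 510 mm (y), 35 mm thick, upper face at z = 739 mm, on four 54×54 mm square legs, each inset 58 mm from the nearest pair of top edges, running from z = 0 to the bottom of the top. Four apron rails, 54 mm thick and 85 mm tall, run between adjacent legs with their top edges flush with the underside of the top and their outer faces flush with the legs' outer faces.

B is a rectangular beam 3072 mm long (x), 130 mm deep (y), 80 mm thick (z).

The beam spans the tops of two tables placed 710 mm apart, resting at z = 739 mm.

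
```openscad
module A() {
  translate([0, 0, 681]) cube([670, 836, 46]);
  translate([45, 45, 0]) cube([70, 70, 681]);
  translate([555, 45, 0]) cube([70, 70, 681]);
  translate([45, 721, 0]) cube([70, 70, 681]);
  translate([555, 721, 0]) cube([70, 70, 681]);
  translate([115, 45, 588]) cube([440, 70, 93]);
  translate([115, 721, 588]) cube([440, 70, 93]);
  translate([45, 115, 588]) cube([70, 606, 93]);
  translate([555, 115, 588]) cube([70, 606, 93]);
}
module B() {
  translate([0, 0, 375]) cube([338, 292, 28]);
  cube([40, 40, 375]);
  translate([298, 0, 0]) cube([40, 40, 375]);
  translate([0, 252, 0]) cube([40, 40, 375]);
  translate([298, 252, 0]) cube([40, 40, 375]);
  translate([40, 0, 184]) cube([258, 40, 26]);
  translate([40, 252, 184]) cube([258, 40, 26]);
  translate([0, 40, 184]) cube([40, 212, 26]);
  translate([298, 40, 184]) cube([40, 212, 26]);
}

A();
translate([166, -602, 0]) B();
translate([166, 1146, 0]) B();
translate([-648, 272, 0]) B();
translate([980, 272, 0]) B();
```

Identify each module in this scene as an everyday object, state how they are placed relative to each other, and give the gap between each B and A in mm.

A is a table. B is a stool. Four stools sit around the table at the −y, +y, −x, +x sides. The gap between each stool and the table is 310 mm.

Each stool's nearest face is 310 mm from the table's bounding box.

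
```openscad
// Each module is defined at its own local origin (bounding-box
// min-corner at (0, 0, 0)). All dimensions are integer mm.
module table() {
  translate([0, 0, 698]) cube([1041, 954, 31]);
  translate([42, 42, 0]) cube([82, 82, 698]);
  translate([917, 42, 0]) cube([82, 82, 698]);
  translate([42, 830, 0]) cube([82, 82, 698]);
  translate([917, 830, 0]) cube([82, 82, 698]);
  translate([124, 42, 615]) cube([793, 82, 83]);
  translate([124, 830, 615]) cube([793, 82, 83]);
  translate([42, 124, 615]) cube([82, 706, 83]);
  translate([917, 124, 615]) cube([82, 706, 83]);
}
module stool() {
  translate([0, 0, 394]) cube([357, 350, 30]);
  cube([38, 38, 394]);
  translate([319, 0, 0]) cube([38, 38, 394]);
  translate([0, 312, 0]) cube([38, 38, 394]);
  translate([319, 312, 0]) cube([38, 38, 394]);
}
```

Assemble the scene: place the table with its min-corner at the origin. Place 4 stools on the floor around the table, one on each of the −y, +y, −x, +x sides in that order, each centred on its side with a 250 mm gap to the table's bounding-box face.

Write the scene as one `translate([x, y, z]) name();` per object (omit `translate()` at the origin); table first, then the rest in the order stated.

table();
translate([342, -600, 0]) stool();
translate([342, 1204, 0]) stool();
translate([-607, 302, 0]) stool();
translate([1291, 302, 0]) stool();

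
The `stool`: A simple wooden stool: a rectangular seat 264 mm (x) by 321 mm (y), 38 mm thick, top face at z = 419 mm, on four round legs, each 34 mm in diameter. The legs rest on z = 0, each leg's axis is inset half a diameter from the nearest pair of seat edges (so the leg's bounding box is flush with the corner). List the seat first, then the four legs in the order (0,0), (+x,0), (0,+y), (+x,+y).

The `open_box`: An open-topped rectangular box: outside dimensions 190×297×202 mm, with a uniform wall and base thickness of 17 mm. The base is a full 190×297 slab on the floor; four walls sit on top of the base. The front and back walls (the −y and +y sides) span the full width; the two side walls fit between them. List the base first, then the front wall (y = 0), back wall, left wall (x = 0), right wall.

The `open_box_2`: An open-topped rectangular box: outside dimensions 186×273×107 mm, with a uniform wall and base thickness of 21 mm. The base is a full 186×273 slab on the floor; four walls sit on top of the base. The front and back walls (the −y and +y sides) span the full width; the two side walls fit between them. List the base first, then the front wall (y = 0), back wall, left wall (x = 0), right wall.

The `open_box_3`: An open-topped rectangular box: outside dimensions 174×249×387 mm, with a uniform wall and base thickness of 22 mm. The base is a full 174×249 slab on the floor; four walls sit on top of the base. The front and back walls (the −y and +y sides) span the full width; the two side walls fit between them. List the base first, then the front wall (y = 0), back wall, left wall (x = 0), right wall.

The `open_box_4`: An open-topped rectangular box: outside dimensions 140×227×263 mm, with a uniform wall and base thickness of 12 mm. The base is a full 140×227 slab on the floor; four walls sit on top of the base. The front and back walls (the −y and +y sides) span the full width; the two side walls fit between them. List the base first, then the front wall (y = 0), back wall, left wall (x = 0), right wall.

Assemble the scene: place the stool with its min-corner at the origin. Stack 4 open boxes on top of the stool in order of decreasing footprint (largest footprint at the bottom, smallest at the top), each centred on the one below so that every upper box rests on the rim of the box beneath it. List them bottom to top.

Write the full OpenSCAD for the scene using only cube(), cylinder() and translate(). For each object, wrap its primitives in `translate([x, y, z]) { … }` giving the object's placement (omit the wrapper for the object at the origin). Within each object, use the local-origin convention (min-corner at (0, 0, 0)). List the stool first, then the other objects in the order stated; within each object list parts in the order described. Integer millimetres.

translate([0, 0, 381]) cube([264, 321, 38]);
translate([17, 17, 0]) cylinder(h = 381, r = 17);
translate([247, 17, 0]) cylinder(h = 381, r = 17);
translate([17, 304, 0]) cylinder(h = 381, r = 17);
translate([247, 304, 0]) cylinder(h = 381, r = 17);
translate([37, 12, 419]) {
  cube([190, 297, 17]);
  translate([0, 0, 17]) cube([190, 17, 185]);
  translate([0, 280, 17]) cube([190, 17, 185]);
  translate([0, 17, 17]) cube([17, 263, 185]);
  translate([173, 17, 17]) cube([17, 263, 185]);
}
translate([39, 24, 621]) {
  cube([186, 273, 21]);
  translate([0, 0, 21]) cube([186, 21, 86]);
  translate([0, 252, 21]) cube([186, 21, 86]);
  translate([0, 21, 21]) cube([21, 231, 86]);
  translate([165, 21, 21]) cube([21, 231, 86]);
}
translate([45, 36, 728]) {
  cube([174, 249, 22]);
  translate([0, 0, 22]) cube([174, 22, 365]);
  translate([0, 227, 22]) cube([174, 22, 365]);
  translate([0, 22, 22]) cube([22, 205, 365]);
  translate([152, 22, 22]) cube([22, 205, 365]);
}
translate([62, 47, 1115]) {
  cube([140, 227, 12]);
  translate([0, 0, 12]) cube([140, 12, 251]);
  translate([0, 215, 12]) cube([140, 12, 251]);
  translate([0, 12, 12]) cube([12, 203, 251]);
  translate([128, 12, 12]) cube([12, 203, 251]);
}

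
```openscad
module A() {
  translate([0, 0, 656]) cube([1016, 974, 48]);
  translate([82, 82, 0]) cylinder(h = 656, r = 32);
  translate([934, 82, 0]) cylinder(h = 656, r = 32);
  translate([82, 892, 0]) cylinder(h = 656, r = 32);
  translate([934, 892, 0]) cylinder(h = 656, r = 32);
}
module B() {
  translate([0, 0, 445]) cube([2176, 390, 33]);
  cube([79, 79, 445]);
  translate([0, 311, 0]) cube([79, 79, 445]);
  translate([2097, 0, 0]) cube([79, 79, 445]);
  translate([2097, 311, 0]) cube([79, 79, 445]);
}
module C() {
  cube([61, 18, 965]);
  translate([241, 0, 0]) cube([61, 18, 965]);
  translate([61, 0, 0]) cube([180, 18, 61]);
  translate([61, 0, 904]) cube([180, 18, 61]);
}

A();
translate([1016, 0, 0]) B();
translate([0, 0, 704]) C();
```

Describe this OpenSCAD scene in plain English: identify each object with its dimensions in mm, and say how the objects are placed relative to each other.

A is a rectangular dining table. The top is 1016×974×48 mm with its upper surface at z = 704 mm. It stands on four round legs of 64 mm diameter, each leg's bounding box inset 50 mm from the nearest pair of top edges, running from the floor to the underside of the top.

B is a long wooden bench with a 2176 mm (x) × 390 mm (y) seat, 33 mm thick, its top surface 478 mm above the floor. Four 79 mm square legs at the seat corners, flush with the edges, run from z = 0 to the seat underside.

C is a picture frame with a 180×843 mm rectangular opening (x by z) and a uniform 61 mm border on every side. Frame depth is 18 mm along y. It is built from two vertical stiles running the full outside height and two horizontal rails spanning the gap between the stiles.

The bench is against the table's +x side, with their −y faces flush. The picture frame is on top of the table.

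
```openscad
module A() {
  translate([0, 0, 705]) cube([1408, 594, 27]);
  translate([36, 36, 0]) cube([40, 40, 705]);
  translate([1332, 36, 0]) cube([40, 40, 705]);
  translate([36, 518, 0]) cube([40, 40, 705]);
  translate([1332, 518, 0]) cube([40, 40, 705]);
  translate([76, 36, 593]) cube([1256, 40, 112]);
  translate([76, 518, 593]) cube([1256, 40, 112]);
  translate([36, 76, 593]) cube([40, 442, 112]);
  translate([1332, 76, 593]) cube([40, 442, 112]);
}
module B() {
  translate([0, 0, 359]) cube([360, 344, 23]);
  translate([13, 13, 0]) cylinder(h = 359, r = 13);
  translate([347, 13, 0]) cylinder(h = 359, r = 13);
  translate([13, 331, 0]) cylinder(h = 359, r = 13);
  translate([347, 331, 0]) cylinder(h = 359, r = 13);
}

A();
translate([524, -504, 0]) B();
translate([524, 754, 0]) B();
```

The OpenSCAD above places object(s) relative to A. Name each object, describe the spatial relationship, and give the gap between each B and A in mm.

A is a table. B is a stool. Two stools sit around the table at the −y, +y sides. The gap between each stool and the table is 160 mm.

Each stool's nearest face is 160 mm from the table's bounding box.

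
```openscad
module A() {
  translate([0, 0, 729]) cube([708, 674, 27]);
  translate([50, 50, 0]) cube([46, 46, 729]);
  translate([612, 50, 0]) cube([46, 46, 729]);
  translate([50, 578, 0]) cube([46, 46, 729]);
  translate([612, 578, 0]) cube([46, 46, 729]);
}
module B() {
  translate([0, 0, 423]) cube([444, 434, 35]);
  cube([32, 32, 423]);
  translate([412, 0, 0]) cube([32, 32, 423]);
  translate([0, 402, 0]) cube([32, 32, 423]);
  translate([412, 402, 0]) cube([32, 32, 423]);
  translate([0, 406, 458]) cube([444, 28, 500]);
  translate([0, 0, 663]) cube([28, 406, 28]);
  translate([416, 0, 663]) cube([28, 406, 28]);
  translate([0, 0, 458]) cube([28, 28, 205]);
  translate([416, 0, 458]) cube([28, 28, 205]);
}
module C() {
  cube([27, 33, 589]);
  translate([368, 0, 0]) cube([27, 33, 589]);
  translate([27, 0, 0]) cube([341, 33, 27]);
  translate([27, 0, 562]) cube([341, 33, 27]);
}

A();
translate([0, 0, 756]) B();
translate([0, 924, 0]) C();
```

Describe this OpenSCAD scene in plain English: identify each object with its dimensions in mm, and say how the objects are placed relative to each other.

A is a rectangular dining table. The top is 708×674×27 mm with its upper surface at z = 756 mm. It stands on four 46×46 mm square legs, each inset 50 mm from the nearest pair of top edges, running from the floor to the underside of the top.

B is a chair: 444×434 mm seat, 35 mm thick, top at z = 458 mm, on four 32 mm square corner legs flush with the seat edges. A 28 mm thick backrest slab spans the full seat width, extending 500 mm above the seat top, its back face flush with the seat's +y edge. Two armrests of 28×28 mm section run along each side from the seat's front edge to the front of the backrest, top faces 233 mm above the seat top and outer faces flush with the seat's x-edges; a 28×28 mm post under the front of each armrest stands on the seat at the front corner.

C is a picture frame with a 341×535 mm rectangular opening (x by z) and a uniform 27 mm border on every side. Frame depth is 33 mm along y. It is built from two vertical stiles running the full outside height and two horizontal rails spanning the gap between the stiles.

The chair is on top of the table. The picture frame is on the floor beside the table on its +y side.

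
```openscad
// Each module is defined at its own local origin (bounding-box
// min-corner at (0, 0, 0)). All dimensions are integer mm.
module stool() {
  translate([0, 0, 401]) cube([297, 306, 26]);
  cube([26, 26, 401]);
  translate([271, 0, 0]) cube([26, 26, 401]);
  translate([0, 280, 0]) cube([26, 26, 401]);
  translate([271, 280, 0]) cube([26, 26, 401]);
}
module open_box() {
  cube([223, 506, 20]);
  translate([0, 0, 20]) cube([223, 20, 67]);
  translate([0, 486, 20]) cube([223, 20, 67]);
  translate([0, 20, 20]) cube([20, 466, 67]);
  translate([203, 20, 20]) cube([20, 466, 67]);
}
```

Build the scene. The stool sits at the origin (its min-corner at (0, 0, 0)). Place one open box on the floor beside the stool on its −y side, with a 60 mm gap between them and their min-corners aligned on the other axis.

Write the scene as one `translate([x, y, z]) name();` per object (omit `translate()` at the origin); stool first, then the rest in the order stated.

stool();
translate([0, -566, 0]) open_box();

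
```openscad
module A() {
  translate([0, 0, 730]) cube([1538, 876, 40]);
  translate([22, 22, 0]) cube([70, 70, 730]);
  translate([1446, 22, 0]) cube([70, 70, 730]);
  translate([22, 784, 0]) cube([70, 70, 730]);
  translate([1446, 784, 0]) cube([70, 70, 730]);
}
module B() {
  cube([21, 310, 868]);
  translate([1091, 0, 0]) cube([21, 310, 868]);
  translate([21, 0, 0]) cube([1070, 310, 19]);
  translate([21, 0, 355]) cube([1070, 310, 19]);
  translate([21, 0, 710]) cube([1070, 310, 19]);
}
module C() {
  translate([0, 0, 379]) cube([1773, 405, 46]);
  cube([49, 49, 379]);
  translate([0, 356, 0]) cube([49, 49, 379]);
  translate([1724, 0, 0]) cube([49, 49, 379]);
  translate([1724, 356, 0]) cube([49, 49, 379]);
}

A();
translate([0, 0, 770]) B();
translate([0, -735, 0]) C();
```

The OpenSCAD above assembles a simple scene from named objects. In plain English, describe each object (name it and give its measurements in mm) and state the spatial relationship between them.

A is a rectangular dining table. The top is 1538×876×40 mm with its upper surface at z = 770 mm. It stands on four 70×70 mm square legs, each inset 22 mm from the nearest pair of top edges, running from the floor to the underside of the top.

B is an open bookshelf. Two side panels, each 21 mm thick, 310 mm deep and 868 mm tall, stand 1112 mm apart (outside-to-outside). Between them sit 3 shelves, each 19 mm thick and 310 mm deep, spanning the full gap between the sides. The bottom shelf rests on the floor (its underside at z = 0) and the clear gap between one shelf's top and the next shelf's underside is 336 mm.

C is a bench: a 1773×405 mm seat slab, 46 mm thick, top at z = 425 mm, on four 49×49 mm square legs flush with the seat corners and standing on z = 0.

The bookshelf is on top of the table. The bench is on the floor beside the table on its −y side.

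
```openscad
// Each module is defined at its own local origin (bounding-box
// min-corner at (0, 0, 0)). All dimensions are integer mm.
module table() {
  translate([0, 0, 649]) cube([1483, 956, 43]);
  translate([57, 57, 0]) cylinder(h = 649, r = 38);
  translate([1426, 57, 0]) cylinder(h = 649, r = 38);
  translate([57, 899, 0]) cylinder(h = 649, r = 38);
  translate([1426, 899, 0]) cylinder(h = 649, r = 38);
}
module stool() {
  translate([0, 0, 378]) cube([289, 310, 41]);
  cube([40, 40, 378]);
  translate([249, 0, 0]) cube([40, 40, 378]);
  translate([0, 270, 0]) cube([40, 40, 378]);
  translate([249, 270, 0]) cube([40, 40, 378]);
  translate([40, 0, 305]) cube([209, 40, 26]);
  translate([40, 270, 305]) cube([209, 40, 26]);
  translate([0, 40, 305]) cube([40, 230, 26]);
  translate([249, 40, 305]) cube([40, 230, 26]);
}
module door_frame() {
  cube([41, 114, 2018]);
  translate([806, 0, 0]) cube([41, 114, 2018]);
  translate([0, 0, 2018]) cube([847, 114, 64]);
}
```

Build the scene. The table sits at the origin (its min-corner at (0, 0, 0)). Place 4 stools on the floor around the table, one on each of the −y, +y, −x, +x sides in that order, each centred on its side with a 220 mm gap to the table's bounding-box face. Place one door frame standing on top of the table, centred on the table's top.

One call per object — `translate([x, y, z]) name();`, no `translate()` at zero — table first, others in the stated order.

table();
translate([597, -530, 0]) stool();
translate([597, 1176, 0]) stool();
translate([-509, 323, 0]) stool();
translate([1703, 323, 0]) stool();
translate([318, 421, 692]) door_frame();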